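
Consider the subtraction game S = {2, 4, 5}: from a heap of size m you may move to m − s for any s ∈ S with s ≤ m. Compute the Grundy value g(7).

0

Build the Grundy sequence with g(k) = mex{g(k−s) : s ∈ {2, 4, 5}, s ≤ k}:
g(0) = mex{} = 0
g(1) = mex{} = 0
g(2) = mex{0} = 1
g(3) = mex{0} = 1
g(4) = mex{0,1} = 2
g(5) = mex{0,1} = 2
g(6) = mex{0,1,2} = 3
g(7) = mex{1,2} = 0
So g(7) = 0.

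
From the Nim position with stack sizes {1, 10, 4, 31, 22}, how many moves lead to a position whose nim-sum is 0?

3

Nim-sum: 1 ^ 10 ^ 4 ^ 31 ^ 22 = 6.
The overall nim-sum is X = 6. A stack of size p has a winning move iff p XOR X < p (reduce it to p XOR X).
  1: 1 XOR 6 = 7 ≥ 1 — no move.
  10: 10 XOR 6 = 12 ≥ 10 — no move.
  4: 4 XOR 6 = 2 < 4 — winning move (to 2).
  31: 31 XOR 6 = 25 < 31 — winning move (to 25).
  22: 22 XOR 6 = 16 < 22 — winning move (to 16).
That gives 3 winning moves.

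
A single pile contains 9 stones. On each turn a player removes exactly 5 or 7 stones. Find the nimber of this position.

Compute g(0), g(1), … for moves {5, 7}:
k:     0  1  2  3  4  5  6  7  8  9
g(k):  0  0  0  0  0  1  1  1  1  1
So g(9) = 1.

1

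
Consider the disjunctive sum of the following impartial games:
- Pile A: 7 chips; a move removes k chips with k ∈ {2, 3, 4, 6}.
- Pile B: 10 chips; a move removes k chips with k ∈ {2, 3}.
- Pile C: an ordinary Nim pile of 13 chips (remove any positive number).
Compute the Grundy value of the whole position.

14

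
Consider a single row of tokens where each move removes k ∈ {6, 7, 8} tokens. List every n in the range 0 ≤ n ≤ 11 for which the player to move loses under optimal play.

0, 1, 2, 3, 4, 5

Grundy values for subtraction set {6, 7, 8}:
g(0) = mex{} = 0
g(1) = mex{} = 0
g(2) = mex{} = 0
g(3) = mex{} = 0
g(4) = mex{} = 0
g(5) = mex{} = 0
g(6) = mex{0} = 1
g(7) = mex{0} = 1
g(8) = mex{0} = 1
g(9) = mex{0} = 1
g(10) = mex{0} = 1
g(11) = mex{0} = 1
The P-positions (g = 0) in 0..11 are 0, 1, 2, 3, 4, 5.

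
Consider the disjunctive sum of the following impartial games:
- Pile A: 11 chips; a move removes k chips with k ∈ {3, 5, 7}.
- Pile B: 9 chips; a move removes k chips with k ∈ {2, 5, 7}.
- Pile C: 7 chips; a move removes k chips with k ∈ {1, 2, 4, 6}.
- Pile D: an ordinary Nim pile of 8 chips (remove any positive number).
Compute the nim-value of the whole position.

14

Grundy values for pile A (subtraction set {3, 5, 7}):
g(0) = mex{} = 0
g(1) = mex{} = 0
g(2) = mex{} = 0
g(3) = mex{0} = 1
g(4) = mex{0} = 1
g(5) = mex{0} = 1
g(6) = mex{0,1} = 2
g(7) = mex{0,1} = 2
g(8) = mex{0,1} = 2
g(9) = mex{0,1,2} = 3
g(10) = mex{1,2} = 0
g(11) = mex{1,2} = 0
So g(11) = 0.
For pile B, compute g(0), g(1), … with moves {2, 5, 7}:
k:     0  1  2  3  4  5  6  7  8  9
g(k):  0  0  1  1  0  2  1  3  2  2
So g(9) = 2.
Build the Grundy sequence for pile C with g(k) = mex{g(k−s) : s ∈ {1, 2, 4, 6}, s ≤ k}:
k:     0  1  2  3  4  5  6  7
g(k):  0  1  2  0  1  2  3  4
So g(7) = 4.
Pile D is a plain Nim pile of size 8, so its Grundy value is 8.
The value of a disjunctive sum is the nim-sum of the parts.
Combined value = 0 XOR 2 XOR 4 XOR 8 = 14.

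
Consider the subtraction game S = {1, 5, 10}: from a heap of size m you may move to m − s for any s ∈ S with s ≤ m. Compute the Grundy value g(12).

Build the Grundy sequence with g(k) = mex{g(k−s) : s ∈ {1, 5, 10}, s ≤ k}:
g(0) = mex{} = 0
g(1) = mex{0} = 1
g(2) = mex{1} = 0
g(3) = mex{0} = 1
g(4) = mex{1} = 0
g(5) = mex{0} = 1
g(6) = mex{1} = 0
g(7) = mex{0} = 1
g(8) = mex{1} = 0
g(9) = mex{0} = 1
g(10) = mex{0,1} = 2
g(11) = mex{0,1,2} = 3
g(12) = mex{0,1,3} = 2
So g(12) = 2.

2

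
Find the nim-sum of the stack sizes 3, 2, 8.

9

Write each in binary and XOR column by column:
  0011  (3)
  0010  (2)
  1000  (8)
  ----
  1001  (9)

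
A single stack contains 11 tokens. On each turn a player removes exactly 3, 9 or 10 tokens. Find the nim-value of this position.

1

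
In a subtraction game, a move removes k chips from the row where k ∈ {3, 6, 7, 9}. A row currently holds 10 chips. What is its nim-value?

3

Compute g(0), g(1), … for moves {3, 6, 7, 9}:
g(0) = mex{} = 0
g(1) = mex{} = 0
g(2) = mex{} = 0
g(3) = mex{0} = 1
g(4) = mex{0} = 1
g(5) = mex{0} = 1
g(6) = mex{0,1} = 2
g(7) = mex{0,1} = 2
g(8) = mex{0,1} = 2
g(9) = mex{0,1,2} = 3
g(10) = mex{0,1,2} = 3
So g(10) = 3.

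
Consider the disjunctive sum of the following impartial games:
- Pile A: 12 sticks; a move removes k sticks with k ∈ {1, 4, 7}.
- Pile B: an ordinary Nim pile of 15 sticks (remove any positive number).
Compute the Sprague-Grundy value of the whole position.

13

Grundy values for pile A (subtraction set {1, 4, 7}):
g(0) = mex{} = 0
g(1) = mex{0} = 1
g(2) = mex{1} = 0
g(3) = mex{0} = 1
g(4) = mex{0,1} = 2
g(5) = mex{1,2} = 0
g(6) = mex{0} = 1
g(7) = mex{0,1} = 2
g(8) = mex{1,2} = 0
g(9) = mex{0} = 1
g(10) = mex{1} = 0
g(11) = mex{0,2} = 1
g(12) = mex{0,1} = 2
So g(12) = 2.
Pile B is a plain Nim pile of size 15, so its Grundy value is 15.
By the Sprague-Grundy theorem, the Grundy value of a sum of independent games is the XOR of the component values.
Combined value = 2 XOR 15 = 13.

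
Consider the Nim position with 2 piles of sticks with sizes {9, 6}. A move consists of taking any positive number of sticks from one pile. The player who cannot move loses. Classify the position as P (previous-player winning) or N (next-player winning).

N-position

Compute the nim-sum pairwise:
9 ⊕ 6 = 15
The nim-sum is 15 ≠ 0, so this is an N-position: the player to move can win.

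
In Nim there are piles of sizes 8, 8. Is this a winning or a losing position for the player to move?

Compute the nim-sum pairwise:
8 XOR 8 = 0
The nim-sum is 0, so this is a P-position: the player to move is in a losing position under optimal play.

Losing position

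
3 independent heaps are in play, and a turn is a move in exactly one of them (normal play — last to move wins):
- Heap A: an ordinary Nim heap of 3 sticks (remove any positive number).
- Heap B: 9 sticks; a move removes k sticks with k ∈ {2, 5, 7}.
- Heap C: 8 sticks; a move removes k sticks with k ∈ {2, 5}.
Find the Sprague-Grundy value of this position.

1

Heap A is a plain Nim heap of size 3, so its Grundy value is 3.
For heap B, compute g(0), g(1), … with moves {2, 5, 7}:
g(0) = mex{} = 0
g(1) = mex{} = 0
g(2) = mex{0} = 1
g(3) = mex{0} = 1
g(4) = mex{1} = 0
g(5) = mex{0,1} = 2
g(6) = mex{0} = 1
g(7) = mex{0,1,2} = 3
g(8) = mex{0,1} = 2
g(9) = mex{0,1,3} = 2
So g(9) = 2.
Build the Grundy sequence for heap C with g(k) = mex{g(k−s) : s ∈ {2, 5}, s ≤ k}:
g(0) = mex{} = 0
g(1) = mex{} = 0
g(2) = mex{0} = 1
g(3) = mex{0} = 1
g(4) = mex{1} = 0
g(5) = mex{0,1} = 2
g(6) = mex{0} = 1
g(7) = mex{1,2} = 0
g(8) = mex{1} = 0
So g(8) = 0.
By the Sprague-Grundy theorem, the Grundy value of a sum of independent games is the XOR of the component values.
Combined value = 3 ⊕ 2 ⊕ 0 = 1.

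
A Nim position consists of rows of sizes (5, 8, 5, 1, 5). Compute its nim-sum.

12

Write each in binary and XOR column by column:
  0101  (5)
  1000  (8)
  0101  (5)
  0001  (1)
  0101  (5)
  ----
  1100  (12)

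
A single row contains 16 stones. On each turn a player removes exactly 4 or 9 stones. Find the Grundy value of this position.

0

Grundy values for subtraction set {4, 9}:
k:     0  1  2  3  4  5  6  7  8  9 10 11 12 13 14 15 16
g(k):  0  0  0  0  1  1  1  1  0  2  2  2  1  0  0  0  0
So g(16) = 0.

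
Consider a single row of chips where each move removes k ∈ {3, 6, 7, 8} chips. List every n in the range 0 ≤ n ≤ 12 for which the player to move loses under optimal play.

0, 1, 2, 11, 12

Grundy values for subtraction set {3, 6, 7, 8}:
g(0) = mex{} = 0
g(1) = mex{} = 0
g(2) = mex{} = 0
g(3) = mex{0} = 1
g(4) = mex{0} = 1
g(5) = mex{0} = 1
g(6) = mex{0,1} = 2
g(7) = mex{0,1} = 2
g(8) = mex{0,1} = 2
g(9) = mex{0,1,2} = 3
g(10) = mex{0,1,2} = 3
g(11) = mex{1,2} = 0
g(12) = mex{1,2,3} = 0
The P-positions (g = 0) in 0..12 are 0, 1, 2, 11, 12.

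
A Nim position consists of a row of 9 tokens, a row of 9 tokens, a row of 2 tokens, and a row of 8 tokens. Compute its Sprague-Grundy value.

Write each in binary and XOR column by column:
  1001  (9)
  1001  (9)
  0010  (2)
  1000  (8)
  ----
  1010  (10)

10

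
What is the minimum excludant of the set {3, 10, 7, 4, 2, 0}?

1

0 is in the set but 1 is not, so the mex is 1.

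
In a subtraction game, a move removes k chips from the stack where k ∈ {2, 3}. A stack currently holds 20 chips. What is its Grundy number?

Compute g(0), g(1), … for moves {2, 3}:
k:     0  1  2  3  4  5  6  7  8  9 10 11 12 13 14 15 16 17 18 19 20
g(k):  0  0  1  1  2  0  0  1  1  2  0  0  1  1  2  0  0  1  1  2  0
So g(20) = 0.

0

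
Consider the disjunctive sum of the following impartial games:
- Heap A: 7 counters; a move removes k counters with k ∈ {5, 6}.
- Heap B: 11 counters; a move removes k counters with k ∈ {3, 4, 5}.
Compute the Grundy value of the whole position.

0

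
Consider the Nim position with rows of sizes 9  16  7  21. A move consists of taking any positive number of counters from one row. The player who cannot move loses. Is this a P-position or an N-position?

Compute the nim-sum pairwise:
9 ^ 16 = 25
25 ^ 7 = 30
30 ^ 21 = 11
The nim-sum is 11 ≠ 0, so this is an N-position: the player to move can win.

N-position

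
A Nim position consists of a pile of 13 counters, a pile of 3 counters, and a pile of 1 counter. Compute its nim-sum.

15

Nim-sum: 13 ^ 3 ^ 1 = 15.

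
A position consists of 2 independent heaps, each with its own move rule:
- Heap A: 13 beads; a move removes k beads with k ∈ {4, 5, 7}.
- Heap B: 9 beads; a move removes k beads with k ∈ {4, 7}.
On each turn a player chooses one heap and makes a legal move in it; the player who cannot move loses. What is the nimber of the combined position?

For heap A, compute g(0), g(1), … with moves {4, 5, 7}:
k:     0  1  2  3  4  5  6  7  8  9 10 11 12 13
g(k):  0  0  0  0  1  1  1  1  2  2  2  0  0  0
So g(13) = 0.
Grundy values for heap B (subtraction set {4, 7}):
k:     0  1  2  3  4  5  6  7  8  9
g(k):  0  0  0  0  1  1  1  1  2  2
So g(9) = 2.
By the Sprague-Grundy theorem, the Grundy value of a sum of independent games is the XOR of the component values.
Combined value = 0 XOR 2 = 2.

2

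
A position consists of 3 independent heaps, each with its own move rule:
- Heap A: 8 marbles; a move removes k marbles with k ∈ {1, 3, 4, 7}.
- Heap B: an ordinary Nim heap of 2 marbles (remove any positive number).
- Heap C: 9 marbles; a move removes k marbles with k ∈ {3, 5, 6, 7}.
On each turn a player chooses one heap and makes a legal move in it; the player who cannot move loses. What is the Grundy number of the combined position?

1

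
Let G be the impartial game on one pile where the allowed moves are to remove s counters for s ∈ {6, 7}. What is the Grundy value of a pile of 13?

0

Compute g(0), g(1), … for moves {6, 7}:
k:     0  1  2  3  4  5  6  7  8  9 10 11 12 13
g(k):  0  0  0  0  0  0  1  1  1  1  1  1  2  0
So g(13) = 0.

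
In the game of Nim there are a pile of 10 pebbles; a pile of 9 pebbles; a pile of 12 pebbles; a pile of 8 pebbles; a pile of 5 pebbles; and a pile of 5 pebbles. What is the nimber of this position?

7

In binary:
  1010  (10)
  1001  (9)
  1100  (12)
  1000  (8)
  0101  (5)
  0101  (5)
  ----
  0111  (7)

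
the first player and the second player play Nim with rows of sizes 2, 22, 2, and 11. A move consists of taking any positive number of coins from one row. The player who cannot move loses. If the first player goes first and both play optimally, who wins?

the first player wins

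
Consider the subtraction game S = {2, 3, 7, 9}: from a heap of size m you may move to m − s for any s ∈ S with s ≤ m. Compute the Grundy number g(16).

Compute g(0), g(1), … for moves {2, 3, 7, 9}:
k:     0  1  2  3  4  5  6  7  8  9 10 11 12 13 14 15 16
g(k):  0  0  1  1  2  0  0  1  1  2  2  0  3  1  2  2  0
So g(16) = 0.

0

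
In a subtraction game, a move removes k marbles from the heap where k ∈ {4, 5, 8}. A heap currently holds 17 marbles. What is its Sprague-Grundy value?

Grundy values for subtraction set {4, 5, 8}:
k:     0  1  2  3  4  5  6  7  8  9 10 11 12 13 14 15 16 17
g(k):  0  0  0  0  1  1  1  1  2  2  2  2  0  0  0  0  1  1
So g(17) = 1.

1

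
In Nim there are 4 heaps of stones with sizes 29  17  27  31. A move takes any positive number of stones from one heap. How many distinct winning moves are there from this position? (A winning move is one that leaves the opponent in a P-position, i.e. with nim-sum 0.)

Write each in binary and XOR column by column:
  11101  (29)
  10001  (17)
  11011  (27)
  11111  (31)
  -----
  01000  (8)
The overall nim-sum is X = 8. A heap of size p has a winning move iff p XOR X < p (reduce it to p XOR X).
  29: 29 XOR 8 = 21 < 29 — winning move (to 21).
  17: 17 XOR 8 = 25 ≥ 17 — no move.
  27: 27 XOR 8 = 19 < 27 — winning move (to 19).
  31: 31 XOR 8 = 23 < 31 — winning move (to 23).
That gives 3 winning moves.

3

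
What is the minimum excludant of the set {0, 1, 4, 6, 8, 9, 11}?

The values 0, 1 are all present; 2 is the first non-negative integer missing from the set.

2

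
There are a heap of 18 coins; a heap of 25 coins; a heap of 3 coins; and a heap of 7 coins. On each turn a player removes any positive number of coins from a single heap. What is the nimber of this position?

Nim-sum: 18 XOR 25 XOR 3 XOR 7 = 15.

15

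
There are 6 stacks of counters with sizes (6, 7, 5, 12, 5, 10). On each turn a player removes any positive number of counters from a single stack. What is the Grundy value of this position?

Nim-sum: 6 XOR 7 XOR 5 XOR 12 XOR 5 XOR 10 = 7.

7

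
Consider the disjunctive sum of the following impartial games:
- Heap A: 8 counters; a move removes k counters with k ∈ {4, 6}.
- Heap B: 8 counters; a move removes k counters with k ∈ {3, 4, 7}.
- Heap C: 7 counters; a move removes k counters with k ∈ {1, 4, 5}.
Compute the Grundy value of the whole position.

For heap A, compute g(0), g(1), … with moves {4, 6}:
k:     0  1  2  3  4  5  6  7  8
g(k):  0  0  0  0  1  1  1  1  2
So g(8) = 2.
For heap B, compute g(0), g(1), … with moves {3, 4, 7}:
k:     0  1  2  3  4  5  6  7  8
g(k):  0  0  0  1  1  1  2  2  2
So g(8) = 2.
For heap C, compute g(0), g(1), … with moves {1, 4, 5}:
k:     0  1  2  3  4  5  6  7
g(k):  0  1  0  1  2  3  2  3
So g(7) = 3.
The value of a disjunctive sum is the nim-sum of the parts.
Combined value = 2 ⊕ 2 ⊕ 3 = 3.

3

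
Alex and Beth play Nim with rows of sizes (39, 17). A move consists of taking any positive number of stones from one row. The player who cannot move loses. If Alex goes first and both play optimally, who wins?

Alex wins

In binary:
  100111  (39)
  010001  (17)
  ------
  110110  (54)
The nim-sum is 54 ≠ 0, so this is an N-position: the player to move can win; Alex has a winning move.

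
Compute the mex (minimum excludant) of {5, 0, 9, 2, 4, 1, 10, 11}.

3

The values 0, 1, 2 are all present; 3 is the first non-negative integer missing from the set.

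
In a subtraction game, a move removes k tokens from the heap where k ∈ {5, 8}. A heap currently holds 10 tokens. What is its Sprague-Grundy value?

2

Grundy values for subtraction set {5, 8}:
g(0) = mex{} = 0
g(1) = mex{} = 0
g(2) = mex{} = 0
g(3) = mex{} = 0
g(4) = mex{} = 0
g(5) = mex{0} = 1
g(6) = mex{0} = 1
g(7) = mex{0} = 1
g(8) = mex{0} = 1
g(9) = mex{0} = 1
g(10) = mex{0,1} = 2
So g(10) = 2.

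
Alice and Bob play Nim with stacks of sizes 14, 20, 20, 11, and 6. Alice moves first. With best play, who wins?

Nim-sum: 14 ⊕ 20 ⊕ 20 ⊕ 11 ⊕ 6 = 3.
The nim-sum is 3 ≠ 0, so this is an N-position: the player to move can win; Alice has a winning move.

Alice wins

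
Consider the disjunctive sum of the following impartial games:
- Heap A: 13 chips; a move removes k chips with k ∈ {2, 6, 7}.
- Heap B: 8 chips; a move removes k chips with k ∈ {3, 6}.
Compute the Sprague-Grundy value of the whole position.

For heap A, compute g(0), g(1), … with moves {2, 6, 7}:
g(0) = mex{} = 0
g(1) = mex{} = 0
g(2) = mex{0} = 1
g(3) = mex{0} = 1
g(4) = mex{1} = 0
g(5) = mex{1} = 0
g(6) = mex{0} = 1
g(7) = mex{0} = 1
g(8) = mex{0,1} = 2
g(9) = mex{1} = 0
g(10) = mex{0,1,2} = 3
g(11) = mex{0} = 1
g(12) = mex{0,1,3} = 2
g(13) = mex{1} = 0
So g(13) = 0.
Grundy values for heap B (subtraction set {3, 6}):
k:     0  1  2  3  4  5  6  7  8
g(k):  0  0  0  1  1  1  2  2  2
So g(8) = 2.
By the Sprague-Grundy theorem, the Grundy value of a sum of independent games is the XOR of the component values.
Combined value = 0 ⊕ 2 = 2.

2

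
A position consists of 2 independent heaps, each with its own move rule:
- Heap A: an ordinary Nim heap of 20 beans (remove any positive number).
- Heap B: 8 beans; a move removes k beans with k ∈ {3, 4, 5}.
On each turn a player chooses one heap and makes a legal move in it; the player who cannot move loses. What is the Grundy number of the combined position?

Heap A is a plain Nim heap of size 20, so its Grundy value is 20.
For heap B, compute g(0), g(1), … with moves {3, 4, 5}:
g(0) = mex{} = 0
g(1) = mex{} = 0
g(2) = mex{} = 0
g(3) = mex{0} = 1
g(4) = mex{0} = 1
g(5) = mex{0} = 1
g(6) = mex{0,1} = 2
g(7) = mex{0,1} = 2
g(8) = mex{1} = 0
So g(8) = 0.
By the Sprague-Grundy theorem, the Grundy value of a sum of independent games is the XOR of the component values.
Combined value = 20 ⊕ 0 = 20.

20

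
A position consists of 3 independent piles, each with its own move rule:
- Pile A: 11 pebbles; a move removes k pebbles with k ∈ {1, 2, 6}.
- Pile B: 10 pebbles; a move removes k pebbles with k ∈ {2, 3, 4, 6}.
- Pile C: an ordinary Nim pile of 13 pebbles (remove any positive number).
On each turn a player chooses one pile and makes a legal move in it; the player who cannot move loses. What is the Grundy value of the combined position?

13

Build the Grundy sequence for pile A with g(k) = mex{g(k−s) : s ∈ {1, 2, 6}, s ≤ k}:
g(0) = mex{} = 0
g(1) = mex{0} = 1
g(2) = mex{0,1} = 2
g(3) = mex{1,2} = 0
g(4) = mex{0,2} = 1
g(5) = mex{0,1} = 2
g(6) = mex{0,1,2} = 3
g(7) = mex{1,2,3} = 0
g(8) = mex{0,2,3} = 1
g(9) = mex{0,1} = 2
g(10) = mex{1,2} = 0
g(11) = mex{0,2} = 1
So g(11) = 1.
Build the Grundy sequence for pile B with g(k) = mex{g(k−s) : s ∈ {2, 3, 4, 6}, s ≤ k}:
k:     0  1  2  3  4  5  6  7  8  9 10
g(k):  0  0  1  1  2  2  3  3  0  0  1
So g(10) = 1.
Pile C is a plain Nim pile of size 13, so its Grundy value is 13.
The value of a disjunctive sum is the nim-sum of the parts.
Combined value = 1 XOR 1 XOR 13 = 13.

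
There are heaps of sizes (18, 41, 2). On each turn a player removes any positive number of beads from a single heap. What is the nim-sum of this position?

57

Compute the nim-sum pairwise:
18 ^ 41 = 59
59 ^ 2 = 57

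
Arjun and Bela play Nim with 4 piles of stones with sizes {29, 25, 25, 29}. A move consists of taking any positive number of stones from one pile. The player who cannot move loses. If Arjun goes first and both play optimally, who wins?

Bela wins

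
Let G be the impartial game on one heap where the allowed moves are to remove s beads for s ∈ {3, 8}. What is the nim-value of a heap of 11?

Build the Grundy sequence with g(k) = mex{g(k−s) : s ∈ {3, 8}, s ≤ k}:
k:     0  1  2  3  4  5  6  7  8  9 10 11
g(k):  0  0  0  1  1  1  0  0  2  1  1  0
So g(11) = 0.

0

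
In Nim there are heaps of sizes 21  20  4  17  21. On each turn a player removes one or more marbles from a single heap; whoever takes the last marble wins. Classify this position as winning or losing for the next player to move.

Winning position

Nim-sum: 21 XOR 20 XOR 4 XOR 17 XOR 21 = 1.
The nim-sum is 1 ≠ 0, so this is an N-position: the player to move can win.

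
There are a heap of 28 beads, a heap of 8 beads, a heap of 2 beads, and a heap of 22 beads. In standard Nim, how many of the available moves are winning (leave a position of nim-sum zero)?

0

Compute the nim-sum pairwise:
28 ^ 8 = 20
20 ^ 2 = 22
22 ^ 22 = 0
The nim-sum is already 0, so every move leaves a nonzero nim-sum — there are no winning moves.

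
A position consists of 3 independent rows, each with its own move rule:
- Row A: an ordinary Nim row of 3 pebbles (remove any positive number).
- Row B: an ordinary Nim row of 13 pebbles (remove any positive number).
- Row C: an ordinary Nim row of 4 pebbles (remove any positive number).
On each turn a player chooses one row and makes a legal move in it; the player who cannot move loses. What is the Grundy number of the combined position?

10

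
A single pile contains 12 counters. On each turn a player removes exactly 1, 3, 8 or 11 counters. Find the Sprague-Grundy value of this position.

Compute g(0), g(1), … for moves {1, 3, 8, 11}:
g(0) = mex{} = 0
g(1) = mex{0} = 1
g(2) = mex{1} = 0
g(3) = mex{0} = 1
g(4) = mex{1} = 0
g(5) = mex{0} = 1
g(6) = mex{1} = 0
g(7) = mex{0} = 1
g(8) = mex{0,1} = 2
g(9) = mex{0,1,2} = 3
g(10) = mex{0,1,3} = 2
g(11) = mex{0,1,2} = 3
g(12) = mex{0,1,3} = 2
So g(12) = 2.

2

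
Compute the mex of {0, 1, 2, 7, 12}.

The values 0, 1, 2 are all present; 3 is the first non-negative integer missing from the set.

3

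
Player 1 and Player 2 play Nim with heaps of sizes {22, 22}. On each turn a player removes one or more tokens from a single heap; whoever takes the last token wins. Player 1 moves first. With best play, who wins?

Player 2 wins

Nim-sum: 22 ^ 22 = 0.
The nim-sum is 0, so this is a P-position: the player to move is in a losing position under optimal play; Player 1 is about to move from it and so loses — Player 2 wins.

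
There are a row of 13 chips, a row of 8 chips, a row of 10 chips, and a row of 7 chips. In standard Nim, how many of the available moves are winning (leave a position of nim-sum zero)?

3

Nim-sum: 13 ^ 8 ^ 10 ^ 7 = 8.
The overall nim-sum is X = 8. A row of size p has a winning move iff p XOR X < p (reduce it to p XOR X).
  13: 13 XOR 8 = 5 < 13 — winning move (to 5).
  8: 8 XOR 8 = 0 < 8 — winning move (to 0).
  10: 10 XOR 8 = 2 < 10 — winning move (to 2).
  7: 7 XOR 8 = 15 ≥ 7 — no move.
That gives 3 winning moves.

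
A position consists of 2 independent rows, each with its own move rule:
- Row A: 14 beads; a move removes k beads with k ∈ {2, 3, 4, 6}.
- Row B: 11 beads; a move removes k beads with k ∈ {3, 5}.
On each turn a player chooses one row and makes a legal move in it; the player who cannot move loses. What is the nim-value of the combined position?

2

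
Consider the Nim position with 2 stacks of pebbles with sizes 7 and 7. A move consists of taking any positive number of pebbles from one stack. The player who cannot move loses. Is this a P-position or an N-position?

P-position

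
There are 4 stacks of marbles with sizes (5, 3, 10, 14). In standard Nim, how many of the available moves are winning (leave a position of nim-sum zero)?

3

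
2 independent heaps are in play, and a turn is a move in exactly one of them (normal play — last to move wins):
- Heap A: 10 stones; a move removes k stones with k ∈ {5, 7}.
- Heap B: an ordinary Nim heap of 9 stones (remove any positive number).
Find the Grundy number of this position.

11

Grundy values for heap A (subtraction set {5, 7}):
g(0) = mex{} = 0
g(1) = mex{} = 0
g(2) = mex{} = 0
g(3) = mex{} = 0
g(4) = mex{} = 0
g(5) = mex{0} = 1
g(6) = mex{0} = 1
g(7) = mex{0} = 1
g(8) = mex{0} = 1
g(9) = mex{0} = 1
g(10) = mex{0,1} = 2
So g(10) = 2.
Heap B is a plain Nim heap of size 9, so its Grundy value is 9.
By the Sprague-Grundy theorem, the Grundy value of a sum of independent games is the XOR of the component values.
Combined value = 2 ⊕ 9 = 11.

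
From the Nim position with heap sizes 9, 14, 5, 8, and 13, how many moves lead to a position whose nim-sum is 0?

3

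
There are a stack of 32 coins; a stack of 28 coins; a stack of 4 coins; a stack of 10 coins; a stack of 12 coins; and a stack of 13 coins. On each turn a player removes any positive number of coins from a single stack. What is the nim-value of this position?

51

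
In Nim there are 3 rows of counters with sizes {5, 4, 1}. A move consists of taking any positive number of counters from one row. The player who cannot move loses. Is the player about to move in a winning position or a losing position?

Compute the nim-sum pairwise:
5 XOR 4 = 1
1 XOR 1 = 0
The nim-sum is 0, so this is a P-position: the player to move is in a losing position under optimal play.

Losing position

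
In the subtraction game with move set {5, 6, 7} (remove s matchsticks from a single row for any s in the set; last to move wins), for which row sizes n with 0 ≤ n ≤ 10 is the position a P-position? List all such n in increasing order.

0, 1, 2, 3, 4

Compute g(0), g(1), … for moves {5, 6, 7}:
g(0) = mex{} = 0
g(1) = mex{} = 0
g(2) = mex{} = 0
g(3) = mex{} = 0
g(4) = mex{} = 0
g(5) = mex{0} = 1
g(6) = mex{0} = 1
g(7) = mex{0} = 1
g(8) = mex{0} = 1
g(9) = mex{0} = 1
g(10) = mex{0,1} = 2
The P-positions (g = 0) in 0..10 are 0, 1, 2, 3, 4.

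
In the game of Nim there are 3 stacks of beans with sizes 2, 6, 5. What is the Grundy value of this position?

1

Bitwise XOR of the heap sizes:
  010  (2)
  110  (6)
  101  (5)
  ---
  001  (1)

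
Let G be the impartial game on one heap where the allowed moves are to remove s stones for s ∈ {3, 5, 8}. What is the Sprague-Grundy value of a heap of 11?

0

Build the Grundy sequence with g(k) = mex{g(k−s) : s ∈ {3, 5, 8}, s ≤ k}:
g(0) = mex{} = 0
g(1) = mex{} = 0
g(2) = mex{} = 0
g(3) = mex{0} = 1
g(4) = mex{0} = 1
g(5) = mex{0} = 1
g(6) = mex{0,1} = 2
g(7) = mex{0,1} = 2
g(8) = mex{0,1} = 2
g(9) = mex{0,1,2} = 3
g(10) = mex{0,1,2} = 3
g(11) = mex{1,2} = 0
So g(11) = 0.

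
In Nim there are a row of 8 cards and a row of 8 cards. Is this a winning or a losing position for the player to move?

Losing position

Compute the nim-sum pairwise:
8 XOR 8 = 0
The nim-sum is 0, so this is a P-position: the player to move is in a losing position under optimal play.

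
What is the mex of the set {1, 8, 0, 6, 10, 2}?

3

The values 0, 1, 2 are all present; 3 is the first non-negative integer missing from the set.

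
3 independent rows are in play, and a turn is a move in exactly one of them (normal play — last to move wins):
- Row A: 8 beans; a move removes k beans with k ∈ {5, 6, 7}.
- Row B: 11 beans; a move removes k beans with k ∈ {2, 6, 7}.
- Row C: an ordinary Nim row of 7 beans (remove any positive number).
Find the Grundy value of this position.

7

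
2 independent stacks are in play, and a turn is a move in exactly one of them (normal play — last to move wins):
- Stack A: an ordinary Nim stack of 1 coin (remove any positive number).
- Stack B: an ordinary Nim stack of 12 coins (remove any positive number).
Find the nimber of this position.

13

Stack A is a plain Nim stack of size 1, so its Grundy value is 1.
Stack B is a plain Nim stack of size 12, so its Grundy value is 12.
The value of a disjunctive sum is the nim-sum of the parts.
Combined value = 1 XOR 12 = 13.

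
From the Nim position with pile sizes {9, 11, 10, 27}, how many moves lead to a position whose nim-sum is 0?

Bitwise XOR of the heap sizes:
  01001  (9)
  01011  (11)
  01010  (10)
  11011  (27)
  -----
  10011  (19)
The overall nim-sum is X = 19. A pile of size p has a winning move iff p XOR X < p (reduce it to p XOR X).
  9: 9 XOR 19 = 26 ≥ 9 — no move.
  11: 11 XOR 19 = 24 ≥ 11 — no move.
  10: 10 XOR 19 = 25 ≥ 10 — no move.
  27: 27 XOR 19 = 8 < 27 — winning move (to 8).
That gives 1 winning move.

1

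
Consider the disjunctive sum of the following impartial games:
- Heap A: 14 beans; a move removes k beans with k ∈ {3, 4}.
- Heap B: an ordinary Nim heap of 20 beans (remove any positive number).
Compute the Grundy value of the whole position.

For heap A, compute g(0), g(1), … with moves {3, 4}:
k:     0  1  2  3  4  5  6  7  8  9 10 11 12 13 14
g(k):  0  0  0  1  1  1  2  0  0  0  1  1  1  2  0
So g(14) = 0.
Heap B is a plain Nim heap of size 20, so its Grundy value is 20.
By the Sprague-Grundy theorem, the Grundy value of a sum of independent games is the XOR of the component values.
Combined value = 0 XOR 20 = 20.

20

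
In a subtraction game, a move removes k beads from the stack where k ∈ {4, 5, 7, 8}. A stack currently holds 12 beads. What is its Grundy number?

0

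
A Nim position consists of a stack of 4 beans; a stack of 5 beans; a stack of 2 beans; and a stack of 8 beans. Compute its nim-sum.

11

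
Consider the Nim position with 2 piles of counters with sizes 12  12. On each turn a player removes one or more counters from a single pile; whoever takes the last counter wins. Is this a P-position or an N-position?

P-position

Write each in binary and XOR column by column:
  1100  (12)
  1100  (12)
  ----
  0000  (0)
The nim-sum is 0, so this is a P-position: the player to move is in a losing position under optimal play.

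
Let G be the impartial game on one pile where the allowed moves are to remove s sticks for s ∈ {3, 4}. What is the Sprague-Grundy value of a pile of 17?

1

Compute g(0), g(1), … for moves {3, 4}:
k:     0  1  2  3  4  5  6  7  8  9 10 11 12 13 14 15 16 17
g(k):  0  0  0  1  1  1  2  0  0  0  1  1  1  2  0  0  0  1
So g(17) = 1.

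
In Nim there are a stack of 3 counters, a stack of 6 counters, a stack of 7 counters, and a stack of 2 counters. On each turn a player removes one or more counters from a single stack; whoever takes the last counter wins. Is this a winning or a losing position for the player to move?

Losing position

Compute the nim-sum pairwise:
3 XOR 6 = 5
5 XOR 7 = 2
2 XOR 2 = 0
The nim-sum is 0, so this is a P-position: the player to move is in a losing position under optimal play.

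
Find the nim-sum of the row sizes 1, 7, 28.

Nim-sum: 1 ⊕ 7 ⊕ 28 = 26.

26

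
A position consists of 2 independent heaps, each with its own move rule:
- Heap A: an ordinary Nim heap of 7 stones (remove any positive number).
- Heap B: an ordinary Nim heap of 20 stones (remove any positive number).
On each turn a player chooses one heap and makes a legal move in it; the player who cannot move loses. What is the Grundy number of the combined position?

19

Heap A is a plain Nim heap of size 7, so its Grundy value is 7.
Heap B is a plain Nim heap of size 20, so its Grundy value is 20.
The value of a disjunctive sum is the nim-sum of the parts.
Combined value = 7 ⊕ 20 = 19.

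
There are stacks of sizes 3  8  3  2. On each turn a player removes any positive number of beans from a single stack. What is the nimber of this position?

10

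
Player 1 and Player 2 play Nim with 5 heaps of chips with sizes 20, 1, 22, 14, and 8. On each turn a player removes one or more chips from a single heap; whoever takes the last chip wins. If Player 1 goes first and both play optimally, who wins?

Compute the nim-sum pairwise:
20 ⊕ 1 = 21
21 ⊕ 22 = 3
3 ⊕ 14 = 13
13 ⊕ 8 = 5
The nim-sum is 5 ≠ 0, so this is an N-position: the player to move can win; Player 1 has a winning move.

Player 1 wins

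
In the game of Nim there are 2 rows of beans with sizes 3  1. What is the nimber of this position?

2

Nim-sum: 3 ^ 1 = 2.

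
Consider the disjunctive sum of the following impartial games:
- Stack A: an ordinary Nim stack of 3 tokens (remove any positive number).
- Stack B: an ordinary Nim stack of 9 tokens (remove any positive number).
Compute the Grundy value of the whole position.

10

Stack A is a plain Nim stack of size 3, so its Grundy value is 3.
Stack B is a plain Nim stack of size 9, so its Grundy value is 9.
By the Sprague-Grundy theorem, the Grundy value of a sum of independent games is the XOR of the component values.
Combined value = 3 ⊕ 9 = 10.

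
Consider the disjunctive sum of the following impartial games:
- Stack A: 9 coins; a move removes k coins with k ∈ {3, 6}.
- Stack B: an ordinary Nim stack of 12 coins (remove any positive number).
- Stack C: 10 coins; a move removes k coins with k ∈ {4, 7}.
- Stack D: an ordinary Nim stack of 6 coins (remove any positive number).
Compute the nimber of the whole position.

Build the Grundy sequence for stack A with g(k) = mex{g(k−s) : s ∈ {3, 6}, s ≤ k}:
g(0) = mex{} = 0
g(1) = mex{} = 0
g(2) = mex{} = 0
g(3) = mex{0} = 1
g(4) = mex{0} = 1
g(5) = mex{0} = 1
g(6) = mex{0,1} = 2
g(7) = mex{0,1} = 2
g(8) = mex{0,1} = 2
g(9) = mex{1,2} = 0
So g(9) = 0.
Stack B is a plain Nim stack of size 12, so its Grundy value is 12.
Grundy values for stack C (subtraction set {4, 7}):
k:     0  1  2  3  4  5  6  7  8  9 10
g(k):  0  0  0  0  1  1  1  1  2  2  2
So g(10) = 2.
Stack D is a plain Nim stack of size 6, so its Grundy value is 6.
The value of a disjunctive sum is the nim-sum of the parts.
Combined value = 0 ⊕ 12 ⊕ 2 ⊕ 6 = 8.

8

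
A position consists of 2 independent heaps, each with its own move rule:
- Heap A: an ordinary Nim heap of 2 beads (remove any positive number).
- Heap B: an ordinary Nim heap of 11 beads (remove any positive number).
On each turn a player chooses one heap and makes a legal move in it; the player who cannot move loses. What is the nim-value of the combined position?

9

Heap A is a plain Nim heap of size 2, so its Grundy value is 2.
Heap B is a plain Nim heap of size 11, so its Grundy value is 11.
The value of a disjunctive sum is the nim-sum of the parts.
Combined value = 2 XOR 11 = 9.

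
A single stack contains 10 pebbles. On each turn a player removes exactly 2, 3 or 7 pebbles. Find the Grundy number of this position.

Compute g(0), g(1), … for moves {2, 3, 7}:
g(0) = mex{} = 0
g(1) = mex{} = 0
g(2) = mex{0} = 1
g(3) = mex{0} = 1
g(4) = mex{0,1} = 2
g(5) = mex{1} = 0
g(6) = mex{1,2} = 0
g(7) = mex{0,2} = 1
g(8) = mex{0} = 1
g(9) = mex{0,1} = 2
g(10) = mex{1} = 0
So g(10) = 0.

0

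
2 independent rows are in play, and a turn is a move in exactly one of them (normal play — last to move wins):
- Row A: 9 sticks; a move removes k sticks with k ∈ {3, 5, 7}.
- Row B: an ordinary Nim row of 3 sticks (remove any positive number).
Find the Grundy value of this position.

For row A, compute g(0), g(1), … with moves {3, 5, 7}:
g(0) = mex{} = 0
g(1) = mex{} = 0
g(2) = mex{} = 0
g(3) = mex{0} = 1
g(4) = mex{0} = 1
g(5) = mex{0} = 1
g(6) = mex{0,1} = 2
g(7) = mex{0,1} = 2
g(8) = mex{0,1} = 2
g(9) = mex{0,1,2} = 3
So g(9) = 3.
Row B is a plain Nim row of size 3, so its Grundy value is 3.
By the Sprague-Grundy theorem, the Grundy value of a sum of independent games is the XOR of the component values.
Combined value = 3 XOR 3 = 0.

0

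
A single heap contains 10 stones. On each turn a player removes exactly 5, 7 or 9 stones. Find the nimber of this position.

2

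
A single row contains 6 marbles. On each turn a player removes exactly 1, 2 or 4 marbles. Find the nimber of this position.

Build the Grundy sequence with g(k) = mex{g(k−s) : s ∈ {1, 2, 4}, s ≤ k}:
k:     0  1  2  3  4  5  6
g(k):  0  1  2  0  1  2  0
So g(6) = 0.

0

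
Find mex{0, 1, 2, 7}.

3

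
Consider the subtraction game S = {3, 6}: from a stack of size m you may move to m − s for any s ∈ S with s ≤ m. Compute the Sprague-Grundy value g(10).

Compute g(0), g(1), … for moves {3, 6}:
g(0) = mex{} = 0
g(1) = mex{} = 0
g(2) = mex{} = 0
g(3) = mex{0} = 1
g(4) = mex{0} = 1
g(5) = mex{0} = 1
g(6) = mex{0,1} = 2
g(7) = mex{0,1} = 2
g(8) = mex{0,1} = 2
g(9) = mex{1,2} = 0
g(10) = mex{1,2} = 0
So g(10) = 0.

0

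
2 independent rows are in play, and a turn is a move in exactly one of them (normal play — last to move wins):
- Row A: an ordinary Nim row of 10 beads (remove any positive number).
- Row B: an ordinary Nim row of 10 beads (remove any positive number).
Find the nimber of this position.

0

Row A is a plain Nim row of size 10, so its Grundy value is 10.
Row B is a plain Nim row of size 10, so its Grundy value is 10.
The value of a disjunctive sum is the nim-sum of the parts.
Combined value = 10 ⊕ 10 = 0.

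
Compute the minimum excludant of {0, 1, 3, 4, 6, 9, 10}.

The values 0, 1 are all present; 2 is the first non-negative integer missing from the set.

2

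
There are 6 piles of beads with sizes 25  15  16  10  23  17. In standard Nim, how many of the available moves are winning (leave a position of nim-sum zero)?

3

Bitwise XOR of the heap sizes:
  11001  (25)
  01111  (15)
  10000  (16)
  01010  (10)
  10111  (23)
  10001  (17)
  -----
  01010  (10)
The overall nim-sum is X = 10. A pile of size p has a winning move iff p XOR X < p (reduce it to p XOR X).
  25: 25 XOR 10 = 19 < 25 — winning move (to 19).
  15: 15 XOR 10 = 5 < 15 — winning move (to 5).
  16: 16 XOR 10 = 26 ≥ 16 — no move.
  10: 10 XOR 10 = 0 < 10 — winning move (to 0).
  23: 23 XOR 10 = 29 ≥ 23 — no move.
  17: 17 XOR 10 = 27 ≥ 17 — no move.
That gives 3 winning moves.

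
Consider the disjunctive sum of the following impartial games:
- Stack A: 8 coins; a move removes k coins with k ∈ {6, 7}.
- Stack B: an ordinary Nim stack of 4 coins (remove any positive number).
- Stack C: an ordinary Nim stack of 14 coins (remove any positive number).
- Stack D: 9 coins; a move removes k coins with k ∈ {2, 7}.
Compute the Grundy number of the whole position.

11

Grundy values for stack A (subtraction set {6, 7}):
k:     0  1  2  3  4  5  6  7  8
g(k):  0  0  0  0  0  0  1  1  1
So g(8) = 1.
Stack B is a plain Nim stack of size 4, so its Grundy value is 4.
Stack C is a plain Nim stack of size 14, so its Grundy value is 14.
Grundy values for stack D (subtraction set {2, 7}):
k:     0  1  2  3  4  5  6  7  8  9
g(k):  0  0  1  1  0  0  1  1  2  0
So g(9) = 0.
The value of a disjunctive sum is the nim-sum of the parts.
Combined value = 1 XOR 4 XOR 14 XOR 0 = 11.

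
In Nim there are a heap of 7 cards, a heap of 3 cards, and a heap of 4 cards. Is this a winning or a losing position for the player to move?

Compute the nim-sum pairwise:
7 ⊕ 3 = 4
4 ⊕ 4 = 0
The nim-sum is 0, so this is a P-position: the player to move is in a losing position under optimal play.

Losing position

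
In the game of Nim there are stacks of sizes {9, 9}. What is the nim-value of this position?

0

Nim-sum: 9 ⊕ 9 = 0.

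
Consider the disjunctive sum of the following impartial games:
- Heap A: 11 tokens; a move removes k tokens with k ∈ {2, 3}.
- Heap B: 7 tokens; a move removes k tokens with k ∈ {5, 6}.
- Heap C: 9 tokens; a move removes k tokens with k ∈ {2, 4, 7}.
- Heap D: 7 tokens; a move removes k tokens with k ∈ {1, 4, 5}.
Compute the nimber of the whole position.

Grundy values for heap A (subtraction set {2, 3}):
g(0) = mex{} = 0
g(1) = mex{} = 0
g(2) = mex{0} = 1
g(3) = mex{0} = 1
g(4) = mex{0,1} = 2
g(5) = mex{1} = 0
g(6) = mex{1,2} = 0
g(7) = mex{0,2} = 1
g(8) = mex{0} = 1
g(9) = mex{0,1} = 2
g(10) = mex{1} = 0
g(11) = mex{1,2} = 0
So g(11) = 0.
Grundy values for heap B (subtraction set {5, 6}):
g(0) = mex{} = 0
g(1) = mex{} = 0
g(2) = mex{} = 0
g(3) = mex{} = 0
g(4) = mex{} = 0
g(5) = mex{0} = 1
g(6) = mex{0} = 1
g(7) = mex{0} = 1
So g(7) = 1.
Build the Grundy sequence for heap C with g(k) = mex{g(k−s) : s ∈ {2, 4, 7}, s ≤ k}:
k:     0  1  2  3  4  5  6  7  8  9
g(k):  0  0  1  1  2  2  0  3  1  0
So g(9) = 0.
For heap D, compute g(0), g(1), … with moves {1, 4, 5}:
g(0) = mex{} = 0
g(1) = mex{0} = 1
g(2) = mex{1} = 0
g(3) = mex{0} = 1
g(4) = mex{0,1} = 2
g(5) = mex{0,1,2} = 3
g(6) = mex{0,1,3} = 2
g(7) = mex{0,1,2} = 3
So g(7) = 3.
By the Sprague-Grundy theorem, the Grundy value of a sum of independent games is the XOR of the component values.
Combined value = 0 XOR 1 XOR 0 XOR 3 = 2.

2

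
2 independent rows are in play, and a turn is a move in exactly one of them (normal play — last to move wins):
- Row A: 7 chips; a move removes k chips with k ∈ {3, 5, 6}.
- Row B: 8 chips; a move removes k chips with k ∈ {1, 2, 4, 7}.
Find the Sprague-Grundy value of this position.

0

For row A, compute g(0), g(1), … with moves {3, 5, 6}:
g(0) = mex{} = 0
g(1) = mex{} = 0
g(2) = mex{} = 0
g(3) = mex{0} = 1
g(4) = mex{0} = 1
g(5) = mex{0} = 1
g(6) = mex{0,1} = 2
g(7) = mex{0,1} = 2
So g(7) = 2.
Grundy values for row B (subtraction set {1, 2, 4, 7}):
k:     0  1  2  3  4  5  6  7  8
g(k):  0  1  2  0  1  2  0  1  2
So g(8) = 2.
By the Sprague-Grundy theorem, the Grundy value of a sum of independent games is the XOR of the component values.
Combined value = 2 ⊕ 2 = 0.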